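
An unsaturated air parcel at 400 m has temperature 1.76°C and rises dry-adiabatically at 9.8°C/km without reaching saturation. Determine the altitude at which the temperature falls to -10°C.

Height above start = (1.76 − (-10)) / 9.8 = 1.2 km
Altitude = 400 m + 1200 m = 1600 m

1600 m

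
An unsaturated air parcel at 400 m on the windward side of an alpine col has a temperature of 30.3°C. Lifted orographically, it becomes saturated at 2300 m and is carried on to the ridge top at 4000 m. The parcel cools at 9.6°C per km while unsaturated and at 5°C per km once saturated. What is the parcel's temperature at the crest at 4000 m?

Dry to 2300 m: -9.6 × 1.9 km = -18.24°C, so T = 12.06°C.
Saturated to 4000 m: -5 × 1.7 km = -8.5°C, so T = 3.56°C.

3.56°C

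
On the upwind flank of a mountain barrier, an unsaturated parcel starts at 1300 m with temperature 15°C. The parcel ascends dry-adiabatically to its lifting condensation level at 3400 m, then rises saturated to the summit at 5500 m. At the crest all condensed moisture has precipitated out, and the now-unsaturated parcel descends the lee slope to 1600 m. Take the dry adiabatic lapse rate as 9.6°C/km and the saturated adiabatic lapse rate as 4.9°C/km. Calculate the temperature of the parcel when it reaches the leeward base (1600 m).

1300 → 3400 m (dry, 9.6°C/km): ΔT = -9.6 × 2.1 = -20.16°C → T = -5.16°C
3400 → 5500 m (saturated, 4.9°C/km): ΔT = -4.9 × 2.1 = -10.29°C → T = -15.45°C
5500 → 1600 m (dry descent, 9.6°C/km): ΔT = +9.6 × 3.9 = +37.44°C → T = 21.99°C

21.99°C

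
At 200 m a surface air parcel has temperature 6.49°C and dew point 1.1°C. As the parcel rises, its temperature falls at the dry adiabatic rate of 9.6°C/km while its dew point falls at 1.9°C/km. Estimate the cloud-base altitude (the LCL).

T and T_d converge at 9.6 − 1.9 = 7.7°C per km
Height above start = (6.49 − 1.1) / 7.7 = 0.7 km
LCL altitude = 200 m + 700 m = 900 m

900 m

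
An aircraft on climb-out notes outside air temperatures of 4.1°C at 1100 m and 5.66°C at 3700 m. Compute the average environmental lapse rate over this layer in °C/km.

Γ = −ΔT/Δz = (4.1 − 5.66) / (3700 − 1100) m
  = -1.56°C / 2.6 km = -0.6°C/km

-0.6°C/km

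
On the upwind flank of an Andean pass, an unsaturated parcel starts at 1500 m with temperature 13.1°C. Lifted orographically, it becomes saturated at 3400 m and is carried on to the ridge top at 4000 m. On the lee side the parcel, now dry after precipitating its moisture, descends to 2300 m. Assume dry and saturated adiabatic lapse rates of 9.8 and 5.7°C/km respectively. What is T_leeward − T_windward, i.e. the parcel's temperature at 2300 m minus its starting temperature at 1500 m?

-5.38°C

1500–3400 m, dry: Δz = 1.9 km ⇒ ΔT = -18.62°C; T = -5.52°C
3400–4000 m, saturated: Δz = 0.6 km ⇒ ΔT = -3.42°C; T = -8.94°C
4000–2300 m, dry descent: Δz = 1.7 km ⇒ ΔT = +16.66°C; T = 7.72°C
Net change vs windward start: 7.72 − 13.1 = -5.38°C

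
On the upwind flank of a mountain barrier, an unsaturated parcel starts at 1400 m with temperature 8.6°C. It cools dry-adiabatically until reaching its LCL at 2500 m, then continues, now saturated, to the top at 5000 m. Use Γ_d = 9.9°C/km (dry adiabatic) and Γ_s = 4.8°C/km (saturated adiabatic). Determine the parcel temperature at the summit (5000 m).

Dry to 2500 m: -9.9 × 1.1 km = -10.89°C, so T = -2.29°C.
Saturated to 5000 m: -4.8 × 2.5 km = -12°C, so T = -14.29°C.

-14.29°C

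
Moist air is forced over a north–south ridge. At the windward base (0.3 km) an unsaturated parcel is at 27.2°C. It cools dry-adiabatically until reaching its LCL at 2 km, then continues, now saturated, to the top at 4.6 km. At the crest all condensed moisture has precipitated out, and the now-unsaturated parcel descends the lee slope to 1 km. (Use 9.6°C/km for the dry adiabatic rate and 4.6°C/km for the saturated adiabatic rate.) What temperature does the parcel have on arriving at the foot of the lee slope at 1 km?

33.48°C

300 → 2000 m (dry, 9.6°C/km): ΔT = -9.6 × 1.7 = -16.32°C → T = 10.88°C
2000 → 4600 m (saturated, 4.6°C/km): ΔT = -4.6 × 2.6 = -11.96°C → T = -1.08°C
4600 → 1000 m (dry descent, 9.6°C/km): ΔT = +9.6 × 3.6 = +34.56°C → T = 33.48°C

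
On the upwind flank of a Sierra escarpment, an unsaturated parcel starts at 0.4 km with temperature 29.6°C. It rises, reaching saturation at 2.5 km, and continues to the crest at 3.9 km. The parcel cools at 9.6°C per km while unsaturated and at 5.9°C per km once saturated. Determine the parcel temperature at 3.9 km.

400–2500 m, dry: Δz = 2.1 km ⇒ ΔT = -20.16°C; T = 9.44°C
2500–3900 m, saturated: Δz = 1.4 km ⇒ ΔT = -8.26°C; T = 1.18°C

1.18°C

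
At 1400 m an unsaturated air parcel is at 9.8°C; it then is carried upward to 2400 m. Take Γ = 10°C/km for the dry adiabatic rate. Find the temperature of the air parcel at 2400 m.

From 1400 m to 2400 m (dry adiabatic): cools by 10 × 1 = 10°C, giving -0.2°C.

-0.2°C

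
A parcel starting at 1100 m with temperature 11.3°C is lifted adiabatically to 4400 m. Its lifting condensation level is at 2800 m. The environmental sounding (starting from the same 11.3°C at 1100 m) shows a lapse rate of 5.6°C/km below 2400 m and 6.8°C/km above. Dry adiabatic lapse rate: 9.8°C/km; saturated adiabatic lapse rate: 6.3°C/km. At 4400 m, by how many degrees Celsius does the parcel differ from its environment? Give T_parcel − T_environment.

Parcel:
  1100 → 2800 m (dry, 9.8°C/km): ΔT = -9.8 × 1.7 = -16.66°C → T = -5.36°C
  2800 → 4400 m (saturated, 6.3°C/km): ΔT = -6.3 × 1.6 = -10.08°C → T = -15.44°C
Environment:
  1100 → 2400 m (environment, lower layer, 5.6°C/km): ΔT = -5.6 × 1.3 = -7.28°C → T = 4.02°C
  2400 → 4400 m (environment, upper layer, 6.8°C/km): ΔT = -6.8 × 2 = -13.6°C → T = -9.58°C
T_parcel − T_env = -15.44 − (-9.58) = -5.86°C

-5.86°C (parcel cooler than environment)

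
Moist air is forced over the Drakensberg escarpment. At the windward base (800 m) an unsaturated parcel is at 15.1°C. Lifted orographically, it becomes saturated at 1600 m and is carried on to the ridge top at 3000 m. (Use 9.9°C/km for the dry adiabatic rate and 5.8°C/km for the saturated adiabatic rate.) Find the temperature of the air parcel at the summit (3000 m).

-0.94°C

800–1600 m, dry: Δz = 0.8 km ⇒ ΔT = -7.92°C; T = 7.18°C
1600–3000 m, saturated: Δz = 1.4 km ⇒ ΔT = -8.12°C; T = -0.94°C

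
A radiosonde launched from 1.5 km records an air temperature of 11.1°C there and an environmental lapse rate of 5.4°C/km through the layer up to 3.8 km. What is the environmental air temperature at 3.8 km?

-1.32°C

From 1500 m to 3800 m (environmental): cools by 5.4 × 2.3 = 12.42°C, giving -1.32°C.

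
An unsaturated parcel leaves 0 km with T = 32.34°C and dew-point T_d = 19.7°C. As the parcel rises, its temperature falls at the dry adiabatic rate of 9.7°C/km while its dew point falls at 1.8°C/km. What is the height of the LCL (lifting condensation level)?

T and T_d converge at 9.7 − 1.8 = 7.9°C per km
Height above start = (32.34 − 19.7) / 7.9 = 1.6 km
LCL altitude = 0 m + 1600 m = 1600 m

1.6 km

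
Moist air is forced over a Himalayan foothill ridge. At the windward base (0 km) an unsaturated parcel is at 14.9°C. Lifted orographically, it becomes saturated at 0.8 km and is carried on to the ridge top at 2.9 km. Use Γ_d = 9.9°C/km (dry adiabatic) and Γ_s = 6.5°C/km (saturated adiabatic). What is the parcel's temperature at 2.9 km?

-6.67°C

Dry to 800 m: -9.9 × 0.8 km = -7.92°C, so T = 6.98°C.
Saturated to 2900 m: -6.5 × 2.1 km = -13.65°C, so T = -6.67°C.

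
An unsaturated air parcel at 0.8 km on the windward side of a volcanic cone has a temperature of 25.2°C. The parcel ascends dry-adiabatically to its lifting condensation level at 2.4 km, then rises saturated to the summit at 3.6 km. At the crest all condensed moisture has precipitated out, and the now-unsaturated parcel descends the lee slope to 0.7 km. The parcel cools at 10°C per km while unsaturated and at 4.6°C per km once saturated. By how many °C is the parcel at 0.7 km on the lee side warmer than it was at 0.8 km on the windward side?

Dry to 2400 m: -10 × 1.6 km = -16°C, so T = 9.2°C.
Saturated to 3600 m: -4.6 × 1.2 km = -5.52°C, so T = 3.68°C.
Dry descent to 700 m: +10 × 2.9 km = +29°C, so T = 32.68°C.
Net change vs windward start: 32.68 − 25.2 = +7.48°C

+7.48°C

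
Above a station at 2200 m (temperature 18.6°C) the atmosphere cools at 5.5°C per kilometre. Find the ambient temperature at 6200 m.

-3.4°C

From 2200 m to 6200 m (environmental): cools by 5.5 × 4 = 22°C, giving -3.4°C.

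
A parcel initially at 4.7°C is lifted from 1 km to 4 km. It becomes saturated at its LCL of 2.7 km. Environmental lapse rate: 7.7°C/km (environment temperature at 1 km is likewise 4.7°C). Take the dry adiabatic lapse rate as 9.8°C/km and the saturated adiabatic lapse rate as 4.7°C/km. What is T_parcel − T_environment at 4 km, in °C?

Parcel:
  1000–2700 m, dry: Δz = 1.7 km ⇒ ΔT = -16.66°C; T = -11.96°C
  2700–4000 m, saturated: Δz = 1.3 km ⇒ ΔT = -6.11°C; T = -18.07°C
Environment:
  1000–4000 m, environment: Δz = 3 km ⇒ ΔT = -23.1°C; T = -18.4°C
T_parcel − T_env = -18.07 − (-18.4) = +0.33°C

+0.33°C (parcel warmer than environment)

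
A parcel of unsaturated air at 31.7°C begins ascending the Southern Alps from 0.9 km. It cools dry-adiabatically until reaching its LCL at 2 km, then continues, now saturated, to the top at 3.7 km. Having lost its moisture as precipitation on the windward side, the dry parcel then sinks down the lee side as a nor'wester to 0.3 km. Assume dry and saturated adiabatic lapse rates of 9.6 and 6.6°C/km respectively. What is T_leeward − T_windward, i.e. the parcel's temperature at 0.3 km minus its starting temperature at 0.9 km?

+10.86°C

Dry to 2000 m: -9.6 × 1.1 km = -10.56°C, so T = 21.14°C.
Saturated to 3700 m: -6.6 × 1.7 km = -11.22°C, so T = 9.92°C.
Dry descent to 300 m: +9.6 × 3.4 km = +32.64°C, so T = 42.56°C.
Net change vs windward start: 42.56 − 31.7 = +10.86°C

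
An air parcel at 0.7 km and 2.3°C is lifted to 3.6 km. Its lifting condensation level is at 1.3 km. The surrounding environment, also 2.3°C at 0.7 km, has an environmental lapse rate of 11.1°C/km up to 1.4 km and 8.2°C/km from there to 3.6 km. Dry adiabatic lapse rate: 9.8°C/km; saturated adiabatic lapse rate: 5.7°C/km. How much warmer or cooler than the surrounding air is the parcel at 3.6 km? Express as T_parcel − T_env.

+6.82°C (parcel warmer than environment)

Parcel:
  700–1300 m, dry: Δz = 0.6 km ⇒ ΔT = -5.88°C; T = -3.58°C
  1300–3600 m, saturated: Δz = 2.3 km ⇒ ΔT = -13.11°C; T = -16.69°C
Environment:
  700–1400 m, environment, lower layer: Δz = 0.7 km ⇒ ΔT = -7.77°C; T = -5.47°C
  1400–3600 m, environment, upper layer: Δz = 2.2 km ⇒ ΔT = -18.04°C; T = -23.51°C
T_parcel − T_env = -16.69 − (-23.51) = +6.82°C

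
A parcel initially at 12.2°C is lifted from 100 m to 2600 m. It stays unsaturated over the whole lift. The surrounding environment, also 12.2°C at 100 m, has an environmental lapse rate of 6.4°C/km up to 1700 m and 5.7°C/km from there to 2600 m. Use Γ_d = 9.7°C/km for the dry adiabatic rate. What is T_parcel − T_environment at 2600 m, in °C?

-8.88°C (parcel cooler than environment)

Parcel:
  From 100 m to 2600 m (dry): cools by 9.7 × 2.5 = 24.25°C, giving -12.05°C.
Environment:
  From 100 m to 1700 m (environment, lower layer): cools by 6.4 × 1.6 = 10.24°C, giving 1.96°C.
  From 1700 m to 2600 m (environment, upper layer): cools by 5.7 × 0.9 = 5.13°C, giving -3.17°C.
T_parcel − T_env = -12.05 − (-3.17) = -8.88°C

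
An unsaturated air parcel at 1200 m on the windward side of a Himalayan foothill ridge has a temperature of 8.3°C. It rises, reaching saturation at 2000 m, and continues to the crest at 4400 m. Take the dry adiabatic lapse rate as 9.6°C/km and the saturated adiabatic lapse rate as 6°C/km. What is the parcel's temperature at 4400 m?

-13.78°C

Dry to 2000 m: -9.6 × 0.8 km = -7.68°C, so T = 0.62°C.
Saturated to 4400 m: -6 × 2.4 km = -14.4°C, so T = -13.78°C.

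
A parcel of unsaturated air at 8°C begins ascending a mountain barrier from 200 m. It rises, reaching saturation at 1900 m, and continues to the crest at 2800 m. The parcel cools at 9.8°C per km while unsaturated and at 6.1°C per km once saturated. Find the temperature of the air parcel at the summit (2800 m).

Dry to 1900 m: -9.8 × 1.7 km = -16.66°C, so T = -8.66°C.
Saturated to 2800 m: -6.1 × 0.9 km = -5.49°C, so T = -14.15°C.

-14.15°C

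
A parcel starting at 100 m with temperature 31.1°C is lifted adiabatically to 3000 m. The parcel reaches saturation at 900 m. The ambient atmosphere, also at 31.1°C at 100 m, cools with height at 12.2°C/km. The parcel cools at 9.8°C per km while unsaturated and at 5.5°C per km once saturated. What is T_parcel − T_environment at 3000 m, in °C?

+15.99°C (parcel warmer than environment)

Parcel:
  Dry to 900 m: -9.8 × 0.8 km = -7.84°C, so T = 23.26°C.
  Saturated to 3000 m: -5.5 × 2.1 km = -11.55°C, so T = 11.71°C.
Environment:
  Environment to 3000 m: -12.2 × 2.9 km = -35.38°C, so T = -4.28°C.
T_parcel − T_env = 11.71 − (-4.28) = +15.99°C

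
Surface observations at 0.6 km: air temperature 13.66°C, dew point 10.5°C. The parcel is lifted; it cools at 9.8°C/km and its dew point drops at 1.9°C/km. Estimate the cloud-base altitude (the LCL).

T and T_d converge at 9.8 − 1.9 = 7.9°C per km
Height above start = (13.66 − 10.5) / 7.9 = 0.4 km
LCL altitude = 600 m + 400 m = 1000 m

1 km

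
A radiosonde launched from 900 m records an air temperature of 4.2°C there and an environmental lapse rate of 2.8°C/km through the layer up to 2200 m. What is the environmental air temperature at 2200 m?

0.56°C

From 900 m to 2200 m (environmental): cools by 2.8 × 1.3 = 3.64°C, giving 0.56°C.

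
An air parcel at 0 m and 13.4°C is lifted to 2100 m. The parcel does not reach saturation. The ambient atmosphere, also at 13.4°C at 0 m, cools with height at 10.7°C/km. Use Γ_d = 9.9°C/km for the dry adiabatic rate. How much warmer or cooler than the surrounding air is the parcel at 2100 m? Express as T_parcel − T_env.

+1.68°C (parcel warmer than environment)

Parcel:
  Dry to 2100 m: -9.9 × 2.1 km = -20.79°C, so T = -7.39°C.
Environment:
  Environment to 2100 m: -10.7 × 2.1 km = -22.47°C, so T = -9.07°C.
T_parcel − T_env = -7.39 − (-9.07) = +1.68°C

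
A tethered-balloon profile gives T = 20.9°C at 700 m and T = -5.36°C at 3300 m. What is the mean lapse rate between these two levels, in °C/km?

10.1°C/km

Γ = −ΔT/Δz = (20.9 − (-5.36)) / (3300 − 700) m
  = 26.26°C / 2.6 km = 10.1°C/km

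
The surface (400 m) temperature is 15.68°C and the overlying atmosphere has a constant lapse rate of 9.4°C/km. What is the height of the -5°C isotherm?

2600 m

Height above start = (15.68 − (-5)) / 9.4 = 2.2 km
Altitude = 400 m + 2200 m = 2600 m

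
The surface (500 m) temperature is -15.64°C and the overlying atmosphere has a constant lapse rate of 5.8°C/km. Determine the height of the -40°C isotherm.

4700 m

Height above start = (-15.64 − (-40)) / 5.8 = 4.2 km
Altitude = 500 m + 4200 m = 4700 m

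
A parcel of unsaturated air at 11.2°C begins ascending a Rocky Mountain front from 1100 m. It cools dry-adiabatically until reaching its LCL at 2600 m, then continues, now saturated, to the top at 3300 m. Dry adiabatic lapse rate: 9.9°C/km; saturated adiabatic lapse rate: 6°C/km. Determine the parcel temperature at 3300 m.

Dry to 2600 m: -9.9 × 1.5 km = -14.85°C, so T = -3.65°C.
Saturated to 3300 m: -6 × 0.7 km = -4.2°C, so T = -7.85°C.

-7.85°C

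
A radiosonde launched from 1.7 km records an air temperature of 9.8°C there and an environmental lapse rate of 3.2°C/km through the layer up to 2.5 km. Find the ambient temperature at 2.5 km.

7.24°C

From 1700 m to 2500 m (environmental): cools by 3.2 × 0.8 = 2.56°C, giving 7.24°C.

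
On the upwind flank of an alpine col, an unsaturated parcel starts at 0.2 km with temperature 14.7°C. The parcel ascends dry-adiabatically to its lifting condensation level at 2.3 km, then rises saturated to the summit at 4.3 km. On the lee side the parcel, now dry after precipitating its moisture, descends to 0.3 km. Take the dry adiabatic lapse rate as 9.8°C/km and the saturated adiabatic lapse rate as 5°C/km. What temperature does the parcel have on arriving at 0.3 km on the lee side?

From 200 m to 2300 m (dry): cools by 9.8 × 2.1 = 20.58°C, giving -5.88°C.
From 2300 m to 4300 m (saturated): cools by 5 × 2 = 10°C, giving -15.88°C.
From 4300 m to 300 m (dry descent): warms by 9.8 × 4 = 39.2°C, giving 23.32°C.

23.32°C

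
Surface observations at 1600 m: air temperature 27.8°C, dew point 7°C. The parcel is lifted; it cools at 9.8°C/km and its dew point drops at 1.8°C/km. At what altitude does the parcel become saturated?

4200 m

T and T_d converge at 9.8 − 1.8 = 8°C per km
Height above start = (27.8 − 7) / 8 = 2.6 km
LCL altitude = 1600 m + 2600 m = 4200 m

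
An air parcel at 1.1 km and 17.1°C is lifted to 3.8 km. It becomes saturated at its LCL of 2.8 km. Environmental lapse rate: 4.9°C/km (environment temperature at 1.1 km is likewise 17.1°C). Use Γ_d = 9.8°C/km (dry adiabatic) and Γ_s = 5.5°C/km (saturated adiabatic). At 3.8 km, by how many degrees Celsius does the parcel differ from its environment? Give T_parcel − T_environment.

Parcel:
  From 1100 m to 2800 m (dry): cools by 9.8 × 1.7 = 16.66°C, giving 0.44°C.
  From 2800 m to 3800 m (saturated): cools by 5.5 × 1 = 5.5°C, giving -5.06°C.
Environment:
  From 1100 m to 3800 m (environment): cools by 4.9 × 2.7 = 13.23°C, giving 3.87°C.
T_parcel − T_env = -5.06 − 3.87 = -8.93°C

-8.93°C (parcel cooler than environment)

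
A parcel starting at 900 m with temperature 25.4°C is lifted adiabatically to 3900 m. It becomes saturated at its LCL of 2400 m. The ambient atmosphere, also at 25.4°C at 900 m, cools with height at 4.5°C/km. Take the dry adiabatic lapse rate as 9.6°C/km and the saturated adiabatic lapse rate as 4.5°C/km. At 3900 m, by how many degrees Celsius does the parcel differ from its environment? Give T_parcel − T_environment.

Parcel:
  900 → 2400 m (dry, 9.6°C/km): ΔT = -9.6 × 1.5 = -14.4°C → T = 11°C
  2400 → 3900 m (saturated, 4.5°C/km): ΔT = -4.5 × 1.5 = -6.75°C → T = 4.25°C
Environment:
  900 → 3900 m (environment, 4.5°C/km): ΔT = -4.5 × 3 = -13.5°C → T = 11.9°C
T_parcel − T_env = 4.25 − 11.9 = -7.65°C

-7.65°C (parcel cooler than environment)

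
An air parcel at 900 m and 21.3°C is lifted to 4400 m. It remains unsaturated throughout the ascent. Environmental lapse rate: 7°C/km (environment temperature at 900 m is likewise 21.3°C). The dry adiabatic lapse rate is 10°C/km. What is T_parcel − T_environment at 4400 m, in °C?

-10.5°C (parcel cooler than environment)

Parcel:
  From 900 m to 4400 m (dry): cools by 10 × 3.5 = 35°C, giving -13.7°C.
Environment:
  From 900 m to 4400 m (environment): cools by 7 × 3.5 = 24.5°C, giving -3.2°C.
T_parcel − T_env = -13.7 − (-3.2) = -10.5°C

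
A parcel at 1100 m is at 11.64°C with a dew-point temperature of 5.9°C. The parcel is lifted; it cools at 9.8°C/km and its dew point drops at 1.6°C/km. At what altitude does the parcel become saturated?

1800 m

T and T_d converge at 9.8 − 1.6 = 8.2°C per km
Height above start = (11.64 − 5.9) / 8.2 = 0.7 km
LCL altitude = 1100 m + 700 m = 1800 m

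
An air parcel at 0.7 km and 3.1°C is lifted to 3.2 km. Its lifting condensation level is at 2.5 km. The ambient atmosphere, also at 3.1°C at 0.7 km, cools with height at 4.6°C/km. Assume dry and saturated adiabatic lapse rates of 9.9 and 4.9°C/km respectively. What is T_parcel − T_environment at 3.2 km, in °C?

Parcel:
  700–2500 m, dry: Δz = 1.8 km ⇒ ΔT = -17.82°C; T = -14.72°C
  2500–3200 m, saturated: Δz = 0.7 km ⇒ ΔT = -3.43°C; T = -18.15°C
Environment:
  700–3200 m, environment: Δz = 2.5 km ⇒ ΔT = -11.5°C; T = -8.4°C
T_parcel − T_env = -18.15 − (-8.4) = -9.75°C

-9.75°C (parcel cooler than environment)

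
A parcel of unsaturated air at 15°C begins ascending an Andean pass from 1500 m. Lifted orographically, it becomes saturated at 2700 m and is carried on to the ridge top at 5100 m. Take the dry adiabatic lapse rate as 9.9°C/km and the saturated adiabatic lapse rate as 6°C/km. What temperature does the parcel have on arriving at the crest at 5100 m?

From 1500 m to 2700 m (dry): cools by 9.9 × 1.2 = 11.88°C, giving 3.12°C.
From 2700 m to 5100 m (saturated): cools by 6 × 2.4 = 14.4°C, giving -11.28°C.

-11.28°C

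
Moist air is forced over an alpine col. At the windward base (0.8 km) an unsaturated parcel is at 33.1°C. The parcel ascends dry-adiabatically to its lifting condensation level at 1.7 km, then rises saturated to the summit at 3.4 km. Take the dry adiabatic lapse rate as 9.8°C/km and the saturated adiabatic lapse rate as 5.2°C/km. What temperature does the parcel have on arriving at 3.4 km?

Dry to 1700 m: -9.8 × 0.9 km = -8.82°C, so T = 24.28°C.
Saturated to 3400 m: -5.2 × 1.7 km = -8.84°C, so T = 15.44°C.

15.44°C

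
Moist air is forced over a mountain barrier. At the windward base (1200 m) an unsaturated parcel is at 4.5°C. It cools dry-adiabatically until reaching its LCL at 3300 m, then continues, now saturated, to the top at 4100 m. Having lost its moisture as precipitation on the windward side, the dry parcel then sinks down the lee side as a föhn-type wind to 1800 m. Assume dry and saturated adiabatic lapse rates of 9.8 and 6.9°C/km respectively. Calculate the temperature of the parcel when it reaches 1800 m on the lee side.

0.94°C

Dry to 3300 m: -9.8 × 2.1 km = -20.58°C, so T = -16.08°C.
Saturated to 4100 m: -6.9 × 0.8 km = -5.52°C, so T = -21.6°C.
Dry descent to 1800 m: +9.8 × 2.3 km = +22.54°C, so T = 0.94°C.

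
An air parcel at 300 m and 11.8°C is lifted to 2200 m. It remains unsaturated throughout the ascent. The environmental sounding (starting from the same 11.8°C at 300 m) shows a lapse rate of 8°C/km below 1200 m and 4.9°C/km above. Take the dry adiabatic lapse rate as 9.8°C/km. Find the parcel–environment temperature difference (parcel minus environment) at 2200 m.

Parcel:
  300 → 2200 m (dry, 9.8°C/km): ΔT = -9.8 × 1.9 = -18.62°C → T = -6.82°C
Environment:
  300 → 1200 m (environment, lower layer, 8°C/km): ΔT = -8 × 0.9 = -7.2°C → T = 4.6°C
  1200 → 2200 m (environment, upper layer, 4.9°C/km): ΔT = -4.9 × 1 = -4.9°C → T = -0.3°C
T_parcel − T_env = -6.82 − (-0.3) = -6.52°C

-6.52°C (parcel cooler than environment)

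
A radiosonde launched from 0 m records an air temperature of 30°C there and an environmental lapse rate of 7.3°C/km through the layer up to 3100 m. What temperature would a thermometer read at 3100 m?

Environmental to 3100 m: -7.3 × 3.1 km = -22.63°C, so T = 7.37°C.

7.37°C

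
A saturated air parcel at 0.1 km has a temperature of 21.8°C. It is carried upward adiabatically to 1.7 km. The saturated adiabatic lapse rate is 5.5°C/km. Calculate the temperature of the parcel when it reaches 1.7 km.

100–1700 m, saturated adiabatic: Δz = 1.6 km ⇒ ΔT = -8.8°C; T = 13°C

13°C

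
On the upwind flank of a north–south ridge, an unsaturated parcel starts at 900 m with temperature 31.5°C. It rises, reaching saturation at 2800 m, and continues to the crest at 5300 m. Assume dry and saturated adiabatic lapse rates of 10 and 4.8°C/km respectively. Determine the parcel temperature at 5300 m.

0.5°C

900 → 2800 m (dry, 10°C/km): ΔT = -10 × 1.9 = -19°C → T = 12.5°C
2800 → 5300 m (saturated, 4.8°C/km): ΔT = -4.8 × 2.5 = -12°C → T = 0.5°C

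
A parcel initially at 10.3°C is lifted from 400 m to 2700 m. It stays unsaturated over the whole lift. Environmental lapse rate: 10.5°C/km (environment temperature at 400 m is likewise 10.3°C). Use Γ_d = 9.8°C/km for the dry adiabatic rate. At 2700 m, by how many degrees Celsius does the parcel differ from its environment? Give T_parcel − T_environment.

Parcel:
  400–2700 m, dry: Δz = 2.3 km ⇒ ΔT = -22.54°C; T = -12.24°C
Environment:
  400–2700 m, environment: Δz = 2.3 km ⇒ ΔT = -24.15°C; T = -13.85°C
T_parcel − T_env = -12.24 − (-13.85) = +1.61°C

+1.61°C (parcel warmer than environment)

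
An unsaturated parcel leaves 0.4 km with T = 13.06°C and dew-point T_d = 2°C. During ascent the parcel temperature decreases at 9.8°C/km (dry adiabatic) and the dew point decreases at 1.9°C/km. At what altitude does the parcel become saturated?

1.8 km

T and T_d converge at 9.8 − 1.9 = 7.9°C per km
Height above start = (13.06 − 2) / 7.9 = 1.4 km
LCL altitude = 400 m + 1400 m = 1800 m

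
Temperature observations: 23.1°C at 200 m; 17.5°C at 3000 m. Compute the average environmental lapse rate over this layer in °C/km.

Γ = −ΔT/Δz = (23.1 − 17.5) / (3000 − 200) m
  = 5.6°C / 2.8 km = 2°C/km

2°C/km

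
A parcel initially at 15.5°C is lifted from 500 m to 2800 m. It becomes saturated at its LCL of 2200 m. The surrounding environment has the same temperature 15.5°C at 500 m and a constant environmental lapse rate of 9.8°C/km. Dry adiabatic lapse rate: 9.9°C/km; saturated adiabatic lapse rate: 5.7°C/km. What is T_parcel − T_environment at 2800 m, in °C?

+2.29°C (parcel warmer than environment)

Parcel:
  500 → 2200 m (dry, 9.9°C/km): ΔT = -9.9 × 1.7 = -16.83°C → T = -1.33°C
  2200 → 2800 m (saturated, 5.7°C/km): ΔT = -5.7 × 0.6 = -3.42°C → T = -4.75°C
Environment:
  500 → 2800 m (environment, 9.8°C/km): ΔT = -9.8 × 2.3 = -22.54°C → T = -7.04°C
T_parcel − T_env = -4.75 − (-7.04) = +2.29°C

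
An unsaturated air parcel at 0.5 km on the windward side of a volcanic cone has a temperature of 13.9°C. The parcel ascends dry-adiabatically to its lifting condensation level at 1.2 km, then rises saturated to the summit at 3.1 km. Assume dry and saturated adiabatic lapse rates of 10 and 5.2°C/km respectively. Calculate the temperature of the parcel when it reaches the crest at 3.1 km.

-2.98°C

500 → 1200 m (dry, 10°C/km): ΔT = -10 × 0.7 = -7°C → T = 6.9°C
1200 → 3100 m (saturated, 5.2°C/km): ΔT = -5.2 × 1.9 = -9.88°C → T = -2.98°C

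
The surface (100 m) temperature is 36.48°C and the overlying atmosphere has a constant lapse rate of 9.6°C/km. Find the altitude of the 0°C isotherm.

3900 m

Height above start = (36.48 − 0) / 9.6 = 3.8 km
Altitude = 100 m + 3800 m = 3900 m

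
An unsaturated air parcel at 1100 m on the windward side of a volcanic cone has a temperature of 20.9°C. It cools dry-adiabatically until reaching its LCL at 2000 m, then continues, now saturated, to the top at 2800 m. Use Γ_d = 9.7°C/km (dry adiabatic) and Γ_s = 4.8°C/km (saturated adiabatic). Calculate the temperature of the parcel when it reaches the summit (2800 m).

8.33°C

From 1100 m to 2000 m (dry): cools by 9.7 × 0.9 = 8.73°C, giving 12.17°C.
From 2000 m to 2800 m (saturated): cools by 4.8 × 0.8 = 3.84°C, giving 8.33°C.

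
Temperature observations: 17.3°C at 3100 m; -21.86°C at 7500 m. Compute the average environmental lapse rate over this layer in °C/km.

8.9°C/km

Γ = −ΔT/Δz = (17.3 − (-21.86)) / (7500 − 3100) m
  = 39.16°C / 4.4 km = 8.9°C/km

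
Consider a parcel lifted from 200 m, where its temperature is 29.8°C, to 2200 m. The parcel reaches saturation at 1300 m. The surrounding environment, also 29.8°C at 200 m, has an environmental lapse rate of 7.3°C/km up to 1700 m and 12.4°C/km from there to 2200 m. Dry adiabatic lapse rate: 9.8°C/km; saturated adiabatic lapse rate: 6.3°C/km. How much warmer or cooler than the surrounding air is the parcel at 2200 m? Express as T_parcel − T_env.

+0.7°C (parcel warmer than environment)

Parcel:
  From 200 m to 1300 m (dry): cools by 9.8 × 1.1 = 10.78°C, giving 19.02°C.
  From 1300 m to 2200 m (saturated): cools by 6.3 × 0.9 = 5.67°C, giving 13.35°C.
Environment:
  From 200 m to 1700 m (environment, lower layer): cools by 7.3 × 1.5 = 10.95°C, giving 18.85°C.
  From 1700 m to 2200 m (environment, upper layer): cools by 12.4 × 0.5 = 6.2°C, giving 12.65°C.
T_parcel − T_env = 13.35 − 12.65 = +0.7°C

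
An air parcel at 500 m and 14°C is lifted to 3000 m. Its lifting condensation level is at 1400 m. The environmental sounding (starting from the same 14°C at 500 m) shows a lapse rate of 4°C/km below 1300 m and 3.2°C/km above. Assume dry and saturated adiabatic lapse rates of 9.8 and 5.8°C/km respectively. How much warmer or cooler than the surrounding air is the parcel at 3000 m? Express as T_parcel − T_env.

-9.46°C (parcel cooler than environment)

Parcel:
  Dry to 1400 m: -9.8 × 0.9 km = -8.82°C, so T = 5.18°C.
  Saturated to 3000 m: -5.8 × 1.6 km = -9.28°C, so T = -4.1°C.
Environment:
  Environment, lower layer to 1300 m: -4 × 0.8 km = -3.2°C, so T = 10.8°C.
  Environment, upper layer to 3000 m: -3.2 × 1.7 km = -5.44°C, so T = 5.36°C.
T_parcel − T_env = -4.1 − 5.36 = -9.46°C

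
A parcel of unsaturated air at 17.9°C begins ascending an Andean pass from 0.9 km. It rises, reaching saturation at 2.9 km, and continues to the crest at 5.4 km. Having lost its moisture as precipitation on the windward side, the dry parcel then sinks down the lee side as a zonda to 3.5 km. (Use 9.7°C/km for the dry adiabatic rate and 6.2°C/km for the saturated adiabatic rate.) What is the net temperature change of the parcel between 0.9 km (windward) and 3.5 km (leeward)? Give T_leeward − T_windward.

-16.47°C

Dry to 2900 m: -9.7 × 2 km = -19.4°C, so T = -1.5°C.
Saturated to 5400 m: -6.2 × 2.5 km = -15.5°C, so T = -17°C.
Dry descent to 3500 m: +9.7 × 1.9 km = +18.43°C, so T = 1.43°C.
Net change vs windward start: 1.43 − 17.9 = -16.47°C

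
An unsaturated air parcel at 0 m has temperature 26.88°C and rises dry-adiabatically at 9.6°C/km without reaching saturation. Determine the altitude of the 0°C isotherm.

2800 m

Height above start = (26.88 − 0) / 9.6 = 2.8 km
Altitude = 0 m + 2800 m = 2800 m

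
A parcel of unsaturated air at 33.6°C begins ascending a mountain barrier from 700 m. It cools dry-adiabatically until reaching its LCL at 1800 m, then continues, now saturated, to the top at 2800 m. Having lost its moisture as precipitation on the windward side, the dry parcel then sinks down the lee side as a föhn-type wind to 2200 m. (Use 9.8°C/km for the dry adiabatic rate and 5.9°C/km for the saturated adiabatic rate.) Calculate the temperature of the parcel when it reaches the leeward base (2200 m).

22.8°C

700–1800 m, dry: Δz = 1.1 km ⇒ ΔT = -10.78°C; T = 22.82°C
1800–2800 m, saturated: Δz = 1 km ⇒ ΔT = -5.9°C; T = 16.92°C
2800–2200 m, dry descent: Δz = 0.6 km ⇒ ΔT = +5.88°C; T = 22.8°C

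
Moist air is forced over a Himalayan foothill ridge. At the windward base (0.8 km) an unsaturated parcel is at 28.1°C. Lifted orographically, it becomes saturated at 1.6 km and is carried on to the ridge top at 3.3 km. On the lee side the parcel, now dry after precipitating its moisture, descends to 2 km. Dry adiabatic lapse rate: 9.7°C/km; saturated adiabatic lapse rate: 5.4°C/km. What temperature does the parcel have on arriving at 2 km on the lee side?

23.77°C

From 800 m to 1600 m (dry): cools by 9.7 × 0.8 = 7.76°C, giving 20.34°C.
From 1600 m to 3300 m (saturated): cools by 5.4 × 1.7 = 9.18°C, giving 11.16°C.
From 3300 m to 2000 m (dry descent): warms by 9.7 × 1.3 = 12.61°C, giving 23.77°C.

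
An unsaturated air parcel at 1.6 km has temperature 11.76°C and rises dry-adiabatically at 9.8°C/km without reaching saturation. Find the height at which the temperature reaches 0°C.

2.8 km

Height above start = (11.76 − 0) / 9.8 = 1.2 km
Altitude = 1600 m + 1200 m = 2800 m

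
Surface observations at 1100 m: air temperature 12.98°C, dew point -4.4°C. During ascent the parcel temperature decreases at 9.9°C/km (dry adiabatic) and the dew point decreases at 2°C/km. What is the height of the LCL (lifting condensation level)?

T and T_d converge at 9.9 − 2 = 7.9°C per km
Height above start = (12.98 − (-4.4)) / 7.9 = 2.2 km
LCL altitude = 1100 m + 2200 m = 3300 m

3300 m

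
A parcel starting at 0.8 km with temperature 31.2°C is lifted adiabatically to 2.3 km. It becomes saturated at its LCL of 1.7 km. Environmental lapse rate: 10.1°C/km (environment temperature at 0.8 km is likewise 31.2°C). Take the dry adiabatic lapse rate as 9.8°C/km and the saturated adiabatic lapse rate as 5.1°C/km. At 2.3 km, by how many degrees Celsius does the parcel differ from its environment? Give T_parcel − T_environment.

+3.27°C (parcel warmer than environment)

Parcel:
  800–1700 m, dry: Δz = 0.9 km ⇒ ΔT = -8.82°C; T = 22.38°C
  1700–2300 m, saturated: Δz = 0.6 km ⇒ ΔT = -3.06°C; T = 19.32°C
Environment:
  800–2300 m, environment: Δz = 1.5 km ⇒ ΔT = -15.15°C; T = 16.05°C
T_parcel − T_env = 19.32 − 16.05 = +3.27°C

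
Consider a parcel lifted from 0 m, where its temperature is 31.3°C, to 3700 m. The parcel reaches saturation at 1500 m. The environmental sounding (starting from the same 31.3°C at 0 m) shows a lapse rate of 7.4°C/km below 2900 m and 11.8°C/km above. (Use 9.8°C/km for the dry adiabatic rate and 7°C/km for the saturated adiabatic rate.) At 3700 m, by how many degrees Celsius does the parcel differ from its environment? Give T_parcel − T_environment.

+0.8°C (parcel warmer than environment)

Parcel:
  0 → 1500 m (dry, 9.8°C/km): ΔT = -9.8 × 1.5 = -14.7°C → T = 16.6°C
  1500 → 3700 m (saturated, 7°C/km): ΔT = -7 × 2.2 = -15.4°C → T = 1.2°C
Environment:
  0 → 2900 m (environment, lower layer, 7.4°C/km): ΔT = -7.4 × 2.9 = -21.46°C → T = 9.84°C
  2900 → 3700 m (environment, upper layer, 11.8°C/km): ΔT = -11.8 × 0.8 = -9.44°C → T = 0.4°C
T_parcel − T_env = 1.2 − 0.4 = +0.8°C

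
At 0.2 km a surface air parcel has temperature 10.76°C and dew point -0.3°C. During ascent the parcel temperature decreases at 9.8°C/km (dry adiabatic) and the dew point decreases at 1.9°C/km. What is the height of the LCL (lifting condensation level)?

1.6 km

T and T_d converge at 9.8 − 1.9 = 7.9°C per km
Height above start = (10.76 − (-0.3)) / 7.9 = 1.4 km
LCL altitude = 200 m + 1400 m = 1600 m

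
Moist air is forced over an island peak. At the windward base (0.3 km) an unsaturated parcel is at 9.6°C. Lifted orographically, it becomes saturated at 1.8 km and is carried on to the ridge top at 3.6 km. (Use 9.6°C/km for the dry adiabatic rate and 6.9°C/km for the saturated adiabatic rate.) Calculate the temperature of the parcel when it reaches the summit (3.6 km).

Dry to 1800 m: -9.6 × 1.5 km = -14.4°C, so T = -4.8°C.
Saturated to 3600 m: -6.9 × 1.8 km = -12.42°C, so T = -17.22°C.

-17.22°C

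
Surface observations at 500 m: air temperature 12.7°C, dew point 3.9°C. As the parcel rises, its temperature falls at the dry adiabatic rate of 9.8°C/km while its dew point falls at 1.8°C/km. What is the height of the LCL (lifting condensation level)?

1600 m

T and T_d converge at 9.8 − 1.8 = 8°C per km
Height above start = (12.7 − 3.9) / 8 = 1.1 km
LCL altitude = 500 m + 1100 m = 1600 m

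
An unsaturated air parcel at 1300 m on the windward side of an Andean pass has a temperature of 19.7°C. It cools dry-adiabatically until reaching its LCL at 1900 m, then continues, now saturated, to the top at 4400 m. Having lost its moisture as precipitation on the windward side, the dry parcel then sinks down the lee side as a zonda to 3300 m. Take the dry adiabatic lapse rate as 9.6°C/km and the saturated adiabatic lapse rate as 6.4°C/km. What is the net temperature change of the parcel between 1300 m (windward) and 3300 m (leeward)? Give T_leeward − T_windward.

-11.2°C

Dry to 1900 m: -9.6 × 0.6 km = -5.76°C, so T = 13.94°C.
Saturated to 4400 m: -6.4 × 2.5 km = -16°C, so T = -2.06°C.
Dry descent to 3300 m: +9.6 × 1.1 km = +10.56°C, so T = 8.5°C.
Net change vs windward start: 8.5 − 19.7 = -11.2°C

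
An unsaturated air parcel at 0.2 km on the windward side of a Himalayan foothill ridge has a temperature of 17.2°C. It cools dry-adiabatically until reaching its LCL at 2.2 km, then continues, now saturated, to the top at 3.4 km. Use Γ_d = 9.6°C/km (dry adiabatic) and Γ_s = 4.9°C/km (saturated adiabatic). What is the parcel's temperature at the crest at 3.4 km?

From 200 m to 2200 m (dry): cools by 9.6 × 2 = 19.2°C, giving -2°C.
From 2200 m to 3400 m (saturated): cools by 4.9 × 1.2 = 5.88°C, giving -7.88°C.

-7.88°C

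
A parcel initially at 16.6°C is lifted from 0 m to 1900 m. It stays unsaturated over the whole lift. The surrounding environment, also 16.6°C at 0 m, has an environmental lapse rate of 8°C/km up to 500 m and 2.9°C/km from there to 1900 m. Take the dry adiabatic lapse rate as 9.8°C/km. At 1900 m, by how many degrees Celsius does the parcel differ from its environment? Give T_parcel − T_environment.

-10.56°C (parcel cooler than environment)

Parcel:
  0–1900 m, dry: Δz = 1.9 km ⇒ ΔT = -18.62°C; T = -2.02°C
Environment:
  0–500 m, environment, lower layer: Δz = 0.5 km ⇒ ΔT = -4°C; T = 12.6°C
  500–1900 m, environment, upper layer: Δz = 1.4 km ⇒ ΔT = -4.06°C; T = 8.54°C
T_parcel − T_env = -2.02 − 8.54 = -10.56°C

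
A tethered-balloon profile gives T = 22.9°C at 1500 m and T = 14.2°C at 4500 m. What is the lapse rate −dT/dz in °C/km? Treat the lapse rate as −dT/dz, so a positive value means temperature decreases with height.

2.9°C/km

Γ = −ΔT/Δz = (22.9 − 14.2) / (4500 − 1500) m
  = 8.7°C / 3 km = 2.9°C/km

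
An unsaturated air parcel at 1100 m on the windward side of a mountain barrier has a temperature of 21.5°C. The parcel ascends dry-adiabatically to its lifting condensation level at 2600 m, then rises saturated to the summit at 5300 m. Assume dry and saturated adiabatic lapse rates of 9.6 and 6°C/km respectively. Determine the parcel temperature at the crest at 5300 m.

1100–2600 m, dry: Δz = 1.5 km ⇒ ΔT = -14.4°C; T = 7.1°C
2600–5300 m, saturated: Δz = 2.7 km ⇒ ΔT = -16.2°C; T = -9.1°C

-9.1°C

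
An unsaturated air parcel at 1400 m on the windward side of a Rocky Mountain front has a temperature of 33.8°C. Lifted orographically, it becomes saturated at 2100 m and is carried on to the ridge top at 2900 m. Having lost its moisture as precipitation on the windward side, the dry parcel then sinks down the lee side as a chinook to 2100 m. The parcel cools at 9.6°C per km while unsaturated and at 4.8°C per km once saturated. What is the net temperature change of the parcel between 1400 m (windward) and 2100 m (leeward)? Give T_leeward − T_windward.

-2.88°C

Dry to 2100 m: -9.6 × 0.7 km = -6.72°C, so T = 27.08°C.
Saturated to 2900 m: -4.8 × 0.8 km = -3.84°C, so T = 23.24°C.
Dry descent to 2100 m: +9.6 × 0.8 km = +7.68°C, so T = 30.92°C.
Net change vs windward start: 30.92 − 33.8 = -2.88°C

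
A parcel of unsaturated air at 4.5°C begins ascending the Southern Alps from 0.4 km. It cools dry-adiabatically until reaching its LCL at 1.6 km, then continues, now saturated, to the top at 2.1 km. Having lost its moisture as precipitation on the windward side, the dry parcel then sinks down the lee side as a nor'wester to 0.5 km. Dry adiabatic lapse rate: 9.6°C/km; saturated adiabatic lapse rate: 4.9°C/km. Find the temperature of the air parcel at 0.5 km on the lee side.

5.89°C

From 400 m to 1600 m (dry): cools by 9.6 × 1.2 = 11.52°C, giving -7.02°C.
From 1600 m to 2100 m (saturated): cools by 4.9 × 0.5 = 2.45°C, giving -9.47°C.
From 2100 m to 500 m (dry descent): warms by 9.6 × 1.6 = 15.36°C, giving 5.89°C.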